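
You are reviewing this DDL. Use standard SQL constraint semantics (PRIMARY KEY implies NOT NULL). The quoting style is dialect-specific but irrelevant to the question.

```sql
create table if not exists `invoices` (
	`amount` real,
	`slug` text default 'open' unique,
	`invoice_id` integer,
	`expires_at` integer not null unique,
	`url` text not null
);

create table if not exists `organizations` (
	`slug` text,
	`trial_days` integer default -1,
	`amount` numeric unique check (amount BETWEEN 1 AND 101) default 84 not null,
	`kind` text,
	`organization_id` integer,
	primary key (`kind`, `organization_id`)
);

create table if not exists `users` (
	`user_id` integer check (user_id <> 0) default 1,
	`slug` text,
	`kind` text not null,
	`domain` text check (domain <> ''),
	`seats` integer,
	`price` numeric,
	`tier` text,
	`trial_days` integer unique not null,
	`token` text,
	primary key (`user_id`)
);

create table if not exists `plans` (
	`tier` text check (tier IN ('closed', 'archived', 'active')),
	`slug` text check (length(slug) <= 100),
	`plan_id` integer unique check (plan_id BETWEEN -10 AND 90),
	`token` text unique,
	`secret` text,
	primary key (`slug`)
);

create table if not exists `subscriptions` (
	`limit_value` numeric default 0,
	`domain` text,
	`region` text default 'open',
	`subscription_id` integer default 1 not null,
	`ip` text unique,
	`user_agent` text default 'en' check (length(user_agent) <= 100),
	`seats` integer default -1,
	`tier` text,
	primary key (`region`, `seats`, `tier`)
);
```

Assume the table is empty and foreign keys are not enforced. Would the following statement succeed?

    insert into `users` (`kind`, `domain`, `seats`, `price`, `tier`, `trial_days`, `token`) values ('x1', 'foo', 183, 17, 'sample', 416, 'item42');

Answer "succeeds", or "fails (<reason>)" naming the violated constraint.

NOT NULL columns: kind is supplied; trial_days is supplied; user_id defaults to 1.
CHECK constraints: 'foo' satisfies (domain <> '').
No constraint is violated.

succeeds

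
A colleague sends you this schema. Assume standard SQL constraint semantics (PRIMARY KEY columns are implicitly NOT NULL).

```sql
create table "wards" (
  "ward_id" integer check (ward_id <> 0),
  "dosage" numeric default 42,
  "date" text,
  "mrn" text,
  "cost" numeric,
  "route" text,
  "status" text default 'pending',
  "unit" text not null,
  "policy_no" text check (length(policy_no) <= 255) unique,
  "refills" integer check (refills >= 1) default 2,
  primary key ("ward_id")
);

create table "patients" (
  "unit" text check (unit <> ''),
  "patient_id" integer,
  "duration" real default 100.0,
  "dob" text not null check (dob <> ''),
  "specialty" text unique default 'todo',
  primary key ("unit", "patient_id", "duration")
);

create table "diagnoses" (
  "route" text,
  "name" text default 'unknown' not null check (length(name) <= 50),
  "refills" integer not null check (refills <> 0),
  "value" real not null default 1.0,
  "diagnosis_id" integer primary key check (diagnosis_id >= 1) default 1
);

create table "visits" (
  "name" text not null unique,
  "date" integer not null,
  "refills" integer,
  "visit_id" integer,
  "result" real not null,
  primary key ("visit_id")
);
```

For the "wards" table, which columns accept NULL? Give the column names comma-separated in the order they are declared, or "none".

- ward_id: part of the PRIMARY KEY, which implies NOT NULL → not nullable.
- dosage: DEFAULT only fills an omitted column; an explicit NULL is still allowed → nullable.
- date: no NOT NULL constraint applies → nullable.
- mrn: no NOT NULL constraint applies → nullable.
- cost: no NOT NULL constraint applies → nullable.
- route: no NOT NULL constraint applies → nullable.
- status: DEFAULT only fills an omitted column; an explicit NULL is still allowed → nullable.
- unit: declared NOT NULL → not nullable.
- policy_no: CHECK does not forbid NULL (a CHECK constraint passes when its expression is NULL) → nullable.
- refills: CHECK does not forbid NULL (a CHECK constraint passes when its expression is NULL) → nullable.

dosage, date, mrn, cost, route, status, policy_no, refills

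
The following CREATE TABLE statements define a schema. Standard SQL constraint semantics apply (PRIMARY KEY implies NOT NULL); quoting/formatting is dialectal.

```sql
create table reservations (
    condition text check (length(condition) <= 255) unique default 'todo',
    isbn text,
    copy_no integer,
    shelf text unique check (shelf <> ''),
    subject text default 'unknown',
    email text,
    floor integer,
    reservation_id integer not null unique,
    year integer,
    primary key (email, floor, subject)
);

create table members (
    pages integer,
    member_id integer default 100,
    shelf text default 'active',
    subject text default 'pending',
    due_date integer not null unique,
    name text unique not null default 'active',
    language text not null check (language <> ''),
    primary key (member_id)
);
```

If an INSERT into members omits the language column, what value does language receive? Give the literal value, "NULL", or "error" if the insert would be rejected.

error

language has no DEFAULT clause.
Omitting it would insert NULL, but it is declared NOT NULL, so the INSERT fails.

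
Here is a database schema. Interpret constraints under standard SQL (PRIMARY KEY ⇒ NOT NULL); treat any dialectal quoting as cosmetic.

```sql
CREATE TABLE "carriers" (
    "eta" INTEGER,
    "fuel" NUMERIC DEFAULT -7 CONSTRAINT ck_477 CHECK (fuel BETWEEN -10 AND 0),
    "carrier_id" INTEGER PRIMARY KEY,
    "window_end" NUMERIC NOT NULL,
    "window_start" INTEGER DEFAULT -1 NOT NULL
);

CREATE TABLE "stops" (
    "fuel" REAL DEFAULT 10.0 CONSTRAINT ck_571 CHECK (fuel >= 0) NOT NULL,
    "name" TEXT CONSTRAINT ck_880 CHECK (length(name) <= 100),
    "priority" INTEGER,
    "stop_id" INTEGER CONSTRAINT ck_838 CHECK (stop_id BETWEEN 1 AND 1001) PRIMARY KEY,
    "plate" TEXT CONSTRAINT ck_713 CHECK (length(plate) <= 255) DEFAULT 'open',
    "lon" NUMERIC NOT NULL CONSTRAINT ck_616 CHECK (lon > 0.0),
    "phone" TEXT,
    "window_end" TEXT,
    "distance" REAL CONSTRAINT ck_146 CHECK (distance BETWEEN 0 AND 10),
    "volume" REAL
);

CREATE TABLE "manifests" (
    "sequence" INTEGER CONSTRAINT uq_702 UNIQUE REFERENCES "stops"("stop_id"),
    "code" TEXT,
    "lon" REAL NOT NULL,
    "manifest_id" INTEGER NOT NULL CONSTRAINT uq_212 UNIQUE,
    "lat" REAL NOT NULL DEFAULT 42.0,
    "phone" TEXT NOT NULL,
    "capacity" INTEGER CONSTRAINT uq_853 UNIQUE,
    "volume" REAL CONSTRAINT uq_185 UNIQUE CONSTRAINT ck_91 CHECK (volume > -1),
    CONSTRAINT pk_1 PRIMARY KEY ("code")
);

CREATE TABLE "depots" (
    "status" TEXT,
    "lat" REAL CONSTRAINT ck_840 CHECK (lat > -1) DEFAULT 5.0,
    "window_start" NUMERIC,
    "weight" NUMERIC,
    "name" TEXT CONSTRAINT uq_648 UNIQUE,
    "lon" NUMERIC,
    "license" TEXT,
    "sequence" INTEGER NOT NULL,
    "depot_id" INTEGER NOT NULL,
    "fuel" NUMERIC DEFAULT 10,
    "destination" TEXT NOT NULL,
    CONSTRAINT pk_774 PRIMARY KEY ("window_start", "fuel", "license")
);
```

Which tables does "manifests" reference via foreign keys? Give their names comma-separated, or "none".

stops

- sequence REFERENCES stops(stop_id).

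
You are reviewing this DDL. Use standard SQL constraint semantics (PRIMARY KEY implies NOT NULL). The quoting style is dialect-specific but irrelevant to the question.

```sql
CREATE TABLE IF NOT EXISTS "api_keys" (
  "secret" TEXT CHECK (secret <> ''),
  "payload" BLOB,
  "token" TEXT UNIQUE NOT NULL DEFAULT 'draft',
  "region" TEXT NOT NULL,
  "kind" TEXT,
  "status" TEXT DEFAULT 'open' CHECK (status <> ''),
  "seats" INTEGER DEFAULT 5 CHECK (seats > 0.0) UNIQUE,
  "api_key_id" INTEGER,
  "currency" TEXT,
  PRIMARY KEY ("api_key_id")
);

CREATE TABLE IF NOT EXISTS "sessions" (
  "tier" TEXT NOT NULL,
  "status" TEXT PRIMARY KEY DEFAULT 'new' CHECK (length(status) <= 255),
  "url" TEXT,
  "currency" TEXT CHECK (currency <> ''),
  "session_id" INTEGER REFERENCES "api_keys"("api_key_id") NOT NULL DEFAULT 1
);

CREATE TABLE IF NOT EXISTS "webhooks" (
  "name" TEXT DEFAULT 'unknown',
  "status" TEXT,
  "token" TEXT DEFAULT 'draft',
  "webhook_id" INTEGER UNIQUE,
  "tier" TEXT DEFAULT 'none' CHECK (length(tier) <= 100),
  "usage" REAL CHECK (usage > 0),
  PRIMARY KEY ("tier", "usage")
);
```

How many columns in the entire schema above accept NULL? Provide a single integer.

api_keys: 6 nullable (secret, payload, kind, status, seats, currency — PK (api_key_id) and explicit NOT NULL columns excluded).
sessions: 2 nullable (url, currency — PK (status) and explicit NOT NULL columns excluded).
webhooks: 4 nullable (name, status, token, webhook_id — PK (tier, usage) and explicit NOT NULL columns excluded).
Total: 6 + 2 + 4 = 12.

12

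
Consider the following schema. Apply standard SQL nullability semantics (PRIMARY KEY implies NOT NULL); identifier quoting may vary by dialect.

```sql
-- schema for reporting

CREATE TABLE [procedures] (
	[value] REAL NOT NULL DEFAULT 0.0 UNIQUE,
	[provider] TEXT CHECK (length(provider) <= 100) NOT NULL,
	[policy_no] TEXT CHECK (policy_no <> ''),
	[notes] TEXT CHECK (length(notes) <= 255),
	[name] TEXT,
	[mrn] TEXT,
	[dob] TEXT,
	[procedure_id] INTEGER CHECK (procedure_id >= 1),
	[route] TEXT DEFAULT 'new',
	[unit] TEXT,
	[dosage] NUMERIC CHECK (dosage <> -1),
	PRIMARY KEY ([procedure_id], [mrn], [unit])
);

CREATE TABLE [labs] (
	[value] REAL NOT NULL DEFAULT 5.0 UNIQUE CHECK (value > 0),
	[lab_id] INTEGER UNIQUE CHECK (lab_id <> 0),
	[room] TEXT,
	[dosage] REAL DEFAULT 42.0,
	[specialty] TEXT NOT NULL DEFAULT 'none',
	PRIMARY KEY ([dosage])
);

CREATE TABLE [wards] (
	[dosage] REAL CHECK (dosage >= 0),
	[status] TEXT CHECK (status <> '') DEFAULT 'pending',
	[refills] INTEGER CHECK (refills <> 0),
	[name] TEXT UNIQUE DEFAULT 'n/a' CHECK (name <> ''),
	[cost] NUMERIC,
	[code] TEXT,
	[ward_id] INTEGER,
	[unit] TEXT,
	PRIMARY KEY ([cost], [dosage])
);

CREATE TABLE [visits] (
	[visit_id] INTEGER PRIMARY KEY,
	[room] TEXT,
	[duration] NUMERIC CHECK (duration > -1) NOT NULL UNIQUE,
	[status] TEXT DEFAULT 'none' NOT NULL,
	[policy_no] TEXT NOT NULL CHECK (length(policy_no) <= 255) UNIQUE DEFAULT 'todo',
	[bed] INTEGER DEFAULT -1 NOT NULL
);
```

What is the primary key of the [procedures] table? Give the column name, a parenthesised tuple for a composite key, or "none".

(procedure_id, mrn, unit)

A table-level PRIMARY KEY clause names 3 columns: procedure_id, mrn, unit.
This is a composite key — the combination is unique, not each column individually.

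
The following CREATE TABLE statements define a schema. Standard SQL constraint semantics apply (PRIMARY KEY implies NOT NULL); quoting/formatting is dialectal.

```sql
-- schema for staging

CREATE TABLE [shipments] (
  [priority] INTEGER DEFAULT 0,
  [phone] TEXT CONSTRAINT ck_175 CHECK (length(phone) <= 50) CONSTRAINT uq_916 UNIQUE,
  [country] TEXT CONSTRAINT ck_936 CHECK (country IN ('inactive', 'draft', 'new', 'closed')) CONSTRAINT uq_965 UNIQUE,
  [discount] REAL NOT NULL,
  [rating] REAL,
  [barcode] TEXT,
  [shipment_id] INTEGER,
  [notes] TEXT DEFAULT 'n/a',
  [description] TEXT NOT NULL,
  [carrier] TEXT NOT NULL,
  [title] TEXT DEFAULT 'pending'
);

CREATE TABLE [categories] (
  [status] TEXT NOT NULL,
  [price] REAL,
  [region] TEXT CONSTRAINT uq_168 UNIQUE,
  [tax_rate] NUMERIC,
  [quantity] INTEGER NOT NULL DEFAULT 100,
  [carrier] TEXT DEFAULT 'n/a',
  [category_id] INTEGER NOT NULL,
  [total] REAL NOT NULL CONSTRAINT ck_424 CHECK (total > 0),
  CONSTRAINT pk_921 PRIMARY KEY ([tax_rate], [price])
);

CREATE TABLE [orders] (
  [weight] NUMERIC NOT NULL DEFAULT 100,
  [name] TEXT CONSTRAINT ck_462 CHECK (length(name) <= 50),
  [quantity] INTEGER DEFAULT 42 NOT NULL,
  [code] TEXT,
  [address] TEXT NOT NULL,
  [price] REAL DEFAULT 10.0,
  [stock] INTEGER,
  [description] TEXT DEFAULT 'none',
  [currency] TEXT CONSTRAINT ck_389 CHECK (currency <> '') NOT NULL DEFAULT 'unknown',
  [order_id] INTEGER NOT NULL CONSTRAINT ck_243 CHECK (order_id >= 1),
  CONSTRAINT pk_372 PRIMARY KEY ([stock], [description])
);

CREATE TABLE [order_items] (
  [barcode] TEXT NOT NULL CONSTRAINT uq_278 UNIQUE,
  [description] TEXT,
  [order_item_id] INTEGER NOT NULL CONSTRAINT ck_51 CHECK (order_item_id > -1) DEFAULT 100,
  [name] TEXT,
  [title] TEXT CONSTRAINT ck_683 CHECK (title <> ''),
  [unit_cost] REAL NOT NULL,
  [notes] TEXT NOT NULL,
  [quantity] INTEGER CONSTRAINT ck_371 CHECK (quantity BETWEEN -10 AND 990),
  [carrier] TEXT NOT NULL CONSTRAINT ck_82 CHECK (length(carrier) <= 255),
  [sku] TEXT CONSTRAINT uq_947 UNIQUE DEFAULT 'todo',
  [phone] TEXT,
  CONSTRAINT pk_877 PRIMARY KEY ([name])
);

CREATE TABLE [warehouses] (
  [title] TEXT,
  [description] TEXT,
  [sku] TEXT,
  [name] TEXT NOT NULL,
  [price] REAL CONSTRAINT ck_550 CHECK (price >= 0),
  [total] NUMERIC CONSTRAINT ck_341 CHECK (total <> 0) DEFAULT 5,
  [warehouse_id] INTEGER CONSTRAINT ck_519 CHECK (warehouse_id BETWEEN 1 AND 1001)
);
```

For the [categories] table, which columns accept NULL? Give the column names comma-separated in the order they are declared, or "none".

- status: declared NOT NULL → not nullable.
- price: part of the PRIMARY KEY, which implies NOT NULL → not nullable.
- region: UNIQUE does not imply NOT NULL → nullable.
- tax_rate: part of the PRIMARY KEY, which implies NOT NULL → not nullable.
- quantity: declared NOT NULL → not nullable.
- carrier: DEFAULT only fills an omitted column; an explicit NULL is still allowed → nullable.
- category_id: declared NOT NULL → not nullable.
- total: declared NOT NULL → not nullable.

region, carrier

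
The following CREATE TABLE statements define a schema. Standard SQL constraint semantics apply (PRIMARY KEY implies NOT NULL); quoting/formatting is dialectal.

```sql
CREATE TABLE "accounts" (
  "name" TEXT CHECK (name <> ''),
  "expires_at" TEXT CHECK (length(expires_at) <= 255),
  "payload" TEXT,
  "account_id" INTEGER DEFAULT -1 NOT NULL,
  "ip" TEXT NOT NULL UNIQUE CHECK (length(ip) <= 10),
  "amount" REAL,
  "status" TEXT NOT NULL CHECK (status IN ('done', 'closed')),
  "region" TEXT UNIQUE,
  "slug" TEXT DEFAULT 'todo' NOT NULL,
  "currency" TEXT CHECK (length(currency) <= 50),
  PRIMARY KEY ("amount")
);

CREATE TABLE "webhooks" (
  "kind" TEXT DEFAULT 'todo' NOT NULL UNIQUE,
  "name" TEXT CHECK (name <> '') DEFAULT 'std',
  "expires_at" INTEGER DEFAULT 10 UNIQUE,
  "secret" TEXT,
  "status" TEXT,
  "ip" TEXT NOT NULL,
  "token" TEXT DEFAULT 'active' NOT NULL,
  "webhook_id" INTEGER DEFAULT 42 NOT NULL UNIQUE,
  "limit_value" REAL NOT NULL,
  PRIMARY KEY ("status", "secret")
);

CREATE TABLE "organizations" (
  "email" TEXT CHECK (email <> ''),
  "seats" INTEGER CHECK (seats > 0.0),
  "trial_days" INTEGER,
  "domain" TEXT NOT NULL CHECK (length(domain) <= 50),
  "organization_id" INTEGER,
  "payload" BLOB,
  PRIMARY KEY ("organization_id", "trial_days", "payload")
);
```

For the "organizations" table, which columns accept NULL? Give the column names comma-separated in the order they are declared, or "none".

email, seats

- email: CHECK does not forbid NULL (a CHECK constraint passes when its expression is NULL) → nullable.
- seats: CHECK does not forbid NULL (a CHECK constraint passes when its expression is NULL) → nullable.
- trial_days: part of the PRIMARY KEY, which implies NOT NULL → not nullable.
- domain: declared NOT NULL → not nullable.
- organization_id: part of the PRIMARY KEY, which implies NOT NULL → not nullable.
- payload: part of the PRIMARY KEY, which implies NOT NULL → not nullable.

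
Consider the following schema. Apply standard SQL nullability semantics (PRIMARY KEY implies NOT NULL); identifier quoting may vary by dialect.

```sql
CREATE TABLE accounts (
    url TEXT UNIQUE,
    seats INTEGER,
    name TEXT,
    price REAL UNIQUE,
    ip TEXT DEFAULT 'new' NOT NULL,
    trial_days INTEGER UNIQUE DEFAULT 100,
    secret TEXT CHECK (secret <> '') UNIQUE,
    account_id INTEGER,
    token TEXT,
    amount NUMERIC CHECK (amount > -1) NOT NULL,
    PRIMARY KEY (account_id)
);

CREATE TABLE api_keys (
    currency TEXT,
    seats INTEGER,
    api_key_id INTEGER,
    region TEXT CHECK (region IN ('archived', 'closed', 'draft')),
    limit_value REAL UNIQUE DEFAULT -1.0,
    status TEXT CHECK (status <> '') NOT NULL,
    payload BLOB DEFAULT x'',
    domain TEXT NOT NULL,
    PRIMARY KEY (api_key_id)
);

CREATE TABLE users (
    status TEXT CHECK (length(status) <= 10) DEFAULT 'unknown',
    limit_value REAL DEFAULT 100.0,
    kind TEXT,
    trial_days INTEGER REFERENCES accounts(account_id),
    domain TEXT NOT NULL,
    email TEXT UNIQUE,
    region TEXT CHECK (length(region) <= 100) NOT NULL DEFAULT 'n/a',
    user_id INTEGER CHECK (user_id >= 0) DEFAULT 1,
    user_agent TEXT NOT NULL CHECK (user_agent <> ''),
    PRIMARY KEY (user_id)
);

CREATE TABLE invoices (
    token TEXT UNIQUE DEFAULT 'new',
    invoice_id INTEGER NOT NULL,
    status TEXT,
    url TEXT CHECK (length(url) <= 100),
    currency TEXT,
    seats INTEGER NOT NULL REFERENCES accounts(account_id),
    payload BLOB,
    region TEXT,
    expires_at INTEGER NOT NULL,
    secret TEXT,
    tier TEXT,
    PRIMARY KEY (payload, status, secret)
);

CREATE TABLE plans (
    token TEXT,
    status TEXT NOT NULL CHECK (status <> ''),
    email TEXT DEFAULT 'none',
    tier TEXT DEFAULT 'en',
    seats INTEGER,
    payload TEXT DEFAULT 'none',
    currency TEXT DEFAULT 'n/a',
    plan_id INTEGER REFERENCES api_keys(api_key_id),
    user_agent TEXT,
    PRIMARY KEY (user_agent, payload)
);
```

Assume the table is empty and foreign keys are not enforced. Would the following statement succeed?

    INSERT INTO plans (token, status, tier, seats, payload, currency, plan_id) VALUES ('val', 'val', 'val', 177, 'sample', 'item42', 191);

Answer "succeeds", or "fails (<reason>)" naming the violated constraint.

user_agent is omitted from the column list and has no DEFAULT, so it would receive NULL.
But user_agent is part of the PRIMARY KEY (implied NOT NULL).

fails (NOT NULL on user_agent)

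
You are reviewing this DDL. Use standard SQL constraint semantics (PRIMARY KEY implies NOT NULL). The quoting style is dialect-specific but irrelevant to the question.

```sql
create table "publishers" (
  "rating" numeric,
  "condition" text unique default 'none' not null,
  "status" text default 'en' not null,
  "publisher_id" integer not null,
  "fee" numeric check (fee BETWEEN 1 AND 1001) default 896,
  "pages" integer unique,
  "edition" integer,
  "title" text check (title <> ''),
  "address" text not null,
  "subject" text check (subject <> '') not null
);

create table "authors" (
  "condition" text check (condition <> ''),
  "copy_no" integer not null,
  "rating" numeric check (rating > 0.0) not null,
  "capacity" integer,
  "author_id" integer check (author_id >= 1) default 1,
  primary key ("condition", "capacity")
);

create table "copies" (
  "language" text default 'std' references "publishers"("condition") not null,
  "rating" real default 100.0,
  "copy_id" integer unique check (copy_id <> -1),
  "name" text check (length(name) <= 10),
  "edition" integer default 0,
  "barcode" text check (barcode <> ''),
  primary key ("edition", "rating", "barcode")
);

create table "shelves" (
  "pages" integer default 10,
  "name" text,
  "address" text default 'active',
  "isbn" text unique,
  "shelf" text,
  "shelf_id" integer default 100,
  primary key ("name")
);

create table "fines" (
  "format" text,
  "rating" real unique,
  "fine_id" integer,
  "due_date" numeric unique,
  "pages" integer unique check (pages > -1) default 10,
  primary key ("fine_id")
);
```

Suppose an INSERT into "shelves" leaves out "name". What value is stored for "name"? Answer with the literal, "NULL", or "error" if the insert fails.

name has no DEFAULT clause.
Omitting it would insert NULL, but it is part of the PRIMARY KEY, so the INSERT fails.

error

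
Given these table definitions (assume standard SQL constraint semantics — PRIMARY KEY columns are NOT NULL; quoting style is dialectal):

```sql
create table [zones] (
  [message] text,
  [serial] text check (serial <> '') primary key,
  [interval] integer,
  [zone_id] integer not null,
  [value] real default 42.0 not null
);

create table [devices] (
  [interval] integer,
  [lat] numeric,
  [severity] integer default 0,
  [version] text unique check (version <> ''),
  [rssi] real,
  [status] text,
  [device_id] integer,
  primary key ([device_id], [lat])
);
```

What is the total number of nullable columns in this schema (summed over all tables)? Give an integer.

zones: 2 nullable (message, interval — PK (serial) and explicit NOT NULL columns excluded).
devices: 5 nullable (interval, severity, version, rssi, status — PK (device_id, lat) and explicit NOT NULL columns excluded).
Total: 2 + 5 = 7.

7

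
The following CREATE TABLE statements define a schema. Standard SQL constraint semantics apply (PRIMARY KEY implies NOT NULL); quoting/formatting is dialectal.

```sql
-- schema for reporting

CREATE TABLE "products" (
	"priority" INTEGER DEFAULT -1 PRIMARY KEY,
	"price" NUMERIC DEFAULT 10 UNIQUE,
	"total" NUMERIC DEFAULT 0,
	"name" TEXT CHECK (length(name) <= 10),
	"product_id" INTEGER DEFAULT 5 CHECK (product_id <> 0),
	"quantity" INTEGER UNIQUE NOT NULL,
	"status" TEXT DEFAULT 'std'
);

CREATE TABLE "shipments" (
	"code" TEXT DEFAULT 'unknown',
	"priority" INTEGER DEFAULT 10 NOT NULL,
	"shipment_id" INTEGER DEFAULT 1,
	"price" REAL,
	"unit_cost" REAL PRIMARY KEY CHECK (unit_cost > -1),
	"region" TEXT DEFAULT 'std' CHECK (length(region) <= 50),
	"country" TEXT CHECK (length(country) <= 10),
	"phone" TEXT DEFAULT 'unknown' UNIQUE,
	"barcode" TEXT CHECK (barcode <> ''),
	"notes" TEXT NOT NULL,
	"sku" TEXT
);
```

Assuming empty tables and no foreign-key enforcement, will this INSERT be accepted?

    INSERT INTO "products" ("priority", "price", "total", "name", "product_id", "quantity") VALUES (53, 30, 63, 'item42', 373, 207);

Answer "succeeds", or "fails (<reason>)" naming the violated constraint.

succeeds

NOT NULL columns: priority is supplied; quantity is supplied.
CHECK constraints: 'item42' satisfies (length(name) <= 10); 373 satisfies (product_id <> 0).
No constraint is violated.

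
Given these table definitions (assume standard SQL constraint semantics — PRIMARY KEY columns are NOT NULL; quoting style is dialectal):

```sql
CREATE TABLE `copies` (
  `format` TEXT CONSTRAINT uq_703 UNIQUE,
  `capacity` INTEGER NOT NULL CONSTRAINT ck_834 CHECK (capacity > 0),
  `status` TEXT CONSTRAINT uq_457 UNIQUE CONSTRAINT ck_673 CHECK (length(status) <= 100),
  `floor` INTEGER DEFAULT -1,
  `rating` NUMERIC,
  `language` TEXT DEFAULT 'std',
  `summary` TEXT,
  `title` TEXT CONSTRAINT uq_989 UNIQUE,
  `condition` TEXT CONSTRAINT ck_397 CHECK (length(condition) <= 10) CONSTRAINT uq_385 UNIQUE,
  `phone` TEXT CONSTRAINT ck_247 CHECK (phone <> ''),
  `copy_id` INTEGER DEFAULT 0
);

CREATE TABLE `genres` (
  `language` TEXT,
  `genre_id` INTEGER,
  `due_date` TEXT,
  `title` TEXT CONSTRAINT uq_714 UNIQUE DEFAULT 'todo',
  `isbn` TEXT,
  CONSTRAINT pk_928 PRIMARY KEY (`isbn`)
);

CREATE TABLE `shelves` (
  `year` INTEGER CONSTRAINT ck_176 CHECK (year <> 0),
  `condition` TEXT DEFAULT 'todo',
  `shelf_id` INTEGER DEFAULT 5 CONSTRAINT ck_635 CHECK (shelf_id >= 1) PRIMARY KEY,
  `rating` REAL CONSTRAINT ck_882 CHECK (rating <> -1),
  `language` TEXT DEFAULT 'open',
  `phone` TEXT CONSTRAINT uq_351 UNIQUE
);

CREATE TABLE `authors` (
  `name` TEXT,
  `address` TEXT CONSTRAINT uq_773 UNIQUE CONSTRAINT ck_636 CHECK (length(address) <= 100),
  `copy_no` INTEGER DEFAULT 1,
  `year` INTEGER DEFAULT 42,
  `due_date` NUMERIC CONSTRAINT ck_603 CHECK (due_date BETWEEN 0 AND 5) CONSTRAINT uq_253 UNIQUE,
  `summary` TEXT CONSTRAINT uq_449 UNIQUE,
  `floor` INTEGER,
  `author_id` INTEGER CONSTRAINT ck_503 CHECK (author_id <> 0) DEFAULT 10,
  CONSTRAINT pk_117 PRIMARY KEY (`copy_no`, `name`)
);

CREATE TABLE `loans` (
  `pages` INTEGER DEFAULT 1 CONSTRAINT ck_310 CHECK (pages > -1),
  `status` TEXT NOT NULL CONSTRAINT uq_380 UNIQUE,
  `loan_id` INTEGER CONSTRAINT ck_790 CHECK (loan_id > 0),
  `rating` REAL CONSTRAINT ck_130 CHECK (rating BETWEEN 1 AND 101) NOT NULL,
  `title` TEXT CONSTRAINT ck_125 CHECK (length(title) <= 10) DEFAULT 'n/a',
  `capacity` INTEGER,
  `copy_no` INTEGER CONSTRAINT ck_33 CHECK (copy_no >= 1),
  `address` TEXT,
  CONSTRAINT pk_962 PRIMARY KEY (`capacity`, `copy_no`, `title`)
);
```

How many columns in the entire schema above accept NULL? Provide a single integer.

28

copies: 10 nullable (format, status, floor, rating, language, summary, title, condition, phone, copy_id — PK none and explicit NOT NULL columns excluded).
genres: 4 nullable (language, genre_id, due_date, title — PK (isbn) and explicit NOT NULL columns excluded).
shelves: 5 nullable (year, condition, rating, language, phone — PK (shelf_id) and explicit NOT NULL columns excluded).
authors: 6 nullable (address, year, due_date, summary, floor, author_id — PK (copy_no, name) and explicit NOT NULL columns excluded).
loans: 3 nullable (pages, loan_id, address — PK (capacity, copy_no, title) and explicit NOT NULL columns excluded).
Total: 10 + 4 + 5 + 6 + 3 = 28.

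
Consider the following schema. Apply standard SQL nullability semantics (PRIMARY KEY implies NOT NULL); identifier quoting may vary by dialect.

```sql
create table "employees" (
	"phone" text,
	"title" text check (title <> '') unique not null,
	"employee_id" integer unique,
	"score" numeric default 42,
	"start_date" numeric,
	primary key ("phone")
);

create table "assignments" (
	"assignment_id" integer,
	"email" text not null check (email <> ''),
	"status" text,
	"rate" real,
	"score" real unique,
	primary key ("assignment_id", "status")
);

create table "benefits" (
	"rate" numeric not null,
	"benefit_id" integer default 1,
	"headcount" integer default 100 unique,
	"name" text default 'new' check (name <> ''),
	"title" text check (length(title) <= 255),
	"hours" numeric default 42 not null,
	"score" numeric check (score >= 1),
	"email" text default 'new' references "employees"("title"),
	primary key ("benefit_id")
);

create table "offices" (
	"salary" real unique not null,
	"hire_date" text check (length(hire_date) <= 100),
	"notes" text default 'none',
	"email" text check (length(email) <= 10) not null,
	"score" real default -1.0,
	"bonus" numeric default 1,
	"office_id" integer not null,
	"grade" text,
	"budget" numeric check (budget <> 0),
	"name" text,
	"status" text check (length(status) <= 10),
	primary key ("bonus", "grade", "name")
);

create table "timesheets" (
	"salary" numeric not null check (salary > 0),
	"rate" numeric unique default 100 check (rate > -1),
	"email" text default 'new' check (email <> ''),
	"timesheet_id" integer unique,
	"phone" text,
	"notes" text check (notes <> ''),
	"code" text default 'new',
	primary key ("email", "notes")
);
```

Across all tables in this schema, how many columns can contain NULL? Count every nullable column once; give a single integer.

19

employees: 3 nullable (employee_id, score, start_date — PK (phone) and explicit NOT NULL columns excluded).
assignments: 2 nullable (rate, score — PK (assignment_id, status) and explicit NOT NULL columns excluded).
benefits: 5 nullable (headcount, name, title, score, email — PK (benefit_id) and explicit NOT NULL columns excluded).
offices: 5 nullable (hire_date, notes, score, budget, status — PK (bonus, grade, name) and explicit NOT NULL columns excluded).
timesheets: 4 nullable (rate, timesheet_id, phone, code — PK (email, notes) and explicit NOT NULL columns excluded).
Total: 3 + 2 + 5 + 5 + 4 = 19.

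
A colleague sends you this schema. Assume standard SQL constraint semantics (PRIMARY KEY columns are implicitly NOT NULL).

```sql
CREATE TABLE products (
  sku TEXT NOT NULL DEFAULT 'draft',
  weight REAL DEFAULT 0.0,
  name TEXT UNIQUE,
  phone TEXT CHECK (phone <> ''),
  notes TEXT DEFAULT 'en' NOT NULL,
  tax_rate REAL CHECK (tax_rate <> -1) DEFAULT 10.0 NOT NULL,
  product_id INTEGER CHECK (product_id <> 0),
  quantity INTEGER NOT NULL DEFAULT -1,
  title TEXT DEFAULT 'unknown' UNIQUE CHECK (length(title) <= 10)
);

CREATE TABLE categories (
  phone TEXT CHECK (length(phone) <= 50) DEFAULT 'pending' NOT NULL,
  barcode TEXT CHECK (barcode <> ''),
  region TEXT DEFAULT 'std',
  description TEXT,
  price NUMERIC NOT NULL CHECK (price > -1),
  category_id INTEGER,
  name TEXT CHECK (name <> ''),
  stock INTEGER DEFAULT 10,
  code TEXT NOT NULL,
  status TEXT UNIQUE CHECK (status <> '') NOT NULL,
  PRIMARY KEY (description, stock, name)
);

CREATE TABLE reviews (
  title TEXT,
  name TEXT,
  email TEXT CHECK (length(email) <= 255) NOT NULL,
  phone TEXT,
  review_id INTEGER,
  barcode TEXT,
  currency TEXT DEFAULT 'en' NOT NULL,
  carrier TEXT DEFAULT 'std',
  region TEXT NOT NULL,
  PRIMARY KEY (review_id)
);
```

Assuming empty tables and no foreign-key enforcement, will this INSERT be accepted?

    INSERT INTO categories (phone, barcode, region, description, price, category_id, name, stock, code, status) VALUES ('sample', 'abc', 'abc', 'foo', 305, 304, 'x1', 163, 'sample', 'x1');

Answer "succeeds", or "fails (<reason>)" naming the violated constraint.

succeeds

NOT NULL columns: code is supplied; description is supplied; name is supplied; phone is supplied; price is supplied; status is supplied; stock is supplied.
CHECK constraints: 'sample' satisfies (length(phone) <= 50); 'abc' satisfies (barcode <> ''); 305 satisfies (price > -1); 'x1' satisfies (name <> ''); 'x1' satisfies (status <> '').
No constraint is violated.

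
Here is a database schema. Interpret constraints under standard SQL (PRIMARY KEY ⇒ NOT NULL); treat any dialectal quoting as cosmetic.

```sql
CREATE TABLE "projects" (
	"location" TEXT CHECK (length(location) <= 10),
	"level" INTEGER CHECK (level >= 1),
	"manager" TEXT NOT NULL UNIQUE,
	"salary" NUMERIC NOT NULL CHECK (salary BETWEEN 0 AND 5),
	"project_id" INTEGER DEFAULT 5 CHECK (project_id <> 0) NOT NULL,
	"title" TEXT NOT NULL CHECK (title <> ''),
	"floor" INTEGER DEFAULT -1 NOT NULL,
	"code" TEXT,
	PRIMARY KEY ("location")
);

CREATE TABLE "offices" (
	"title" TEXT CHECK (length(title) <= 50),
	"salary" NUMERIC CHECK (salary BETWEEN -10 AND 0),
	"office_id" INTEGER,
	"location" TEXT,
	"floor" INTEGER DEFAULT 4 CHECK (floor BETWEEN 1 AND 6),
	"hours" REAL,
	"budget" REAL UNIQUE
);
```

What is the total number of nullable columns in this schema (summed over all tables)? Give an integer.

projects: 2 nullable (level, code — PK (location) and explicit NOT NULL columns excluded).
offices: 7 nullable (title, salary, office_id, location, floor, hours, budget — PK none and explicit NOT NULL columns excluded).
Total: 2 + 7 = 9.

9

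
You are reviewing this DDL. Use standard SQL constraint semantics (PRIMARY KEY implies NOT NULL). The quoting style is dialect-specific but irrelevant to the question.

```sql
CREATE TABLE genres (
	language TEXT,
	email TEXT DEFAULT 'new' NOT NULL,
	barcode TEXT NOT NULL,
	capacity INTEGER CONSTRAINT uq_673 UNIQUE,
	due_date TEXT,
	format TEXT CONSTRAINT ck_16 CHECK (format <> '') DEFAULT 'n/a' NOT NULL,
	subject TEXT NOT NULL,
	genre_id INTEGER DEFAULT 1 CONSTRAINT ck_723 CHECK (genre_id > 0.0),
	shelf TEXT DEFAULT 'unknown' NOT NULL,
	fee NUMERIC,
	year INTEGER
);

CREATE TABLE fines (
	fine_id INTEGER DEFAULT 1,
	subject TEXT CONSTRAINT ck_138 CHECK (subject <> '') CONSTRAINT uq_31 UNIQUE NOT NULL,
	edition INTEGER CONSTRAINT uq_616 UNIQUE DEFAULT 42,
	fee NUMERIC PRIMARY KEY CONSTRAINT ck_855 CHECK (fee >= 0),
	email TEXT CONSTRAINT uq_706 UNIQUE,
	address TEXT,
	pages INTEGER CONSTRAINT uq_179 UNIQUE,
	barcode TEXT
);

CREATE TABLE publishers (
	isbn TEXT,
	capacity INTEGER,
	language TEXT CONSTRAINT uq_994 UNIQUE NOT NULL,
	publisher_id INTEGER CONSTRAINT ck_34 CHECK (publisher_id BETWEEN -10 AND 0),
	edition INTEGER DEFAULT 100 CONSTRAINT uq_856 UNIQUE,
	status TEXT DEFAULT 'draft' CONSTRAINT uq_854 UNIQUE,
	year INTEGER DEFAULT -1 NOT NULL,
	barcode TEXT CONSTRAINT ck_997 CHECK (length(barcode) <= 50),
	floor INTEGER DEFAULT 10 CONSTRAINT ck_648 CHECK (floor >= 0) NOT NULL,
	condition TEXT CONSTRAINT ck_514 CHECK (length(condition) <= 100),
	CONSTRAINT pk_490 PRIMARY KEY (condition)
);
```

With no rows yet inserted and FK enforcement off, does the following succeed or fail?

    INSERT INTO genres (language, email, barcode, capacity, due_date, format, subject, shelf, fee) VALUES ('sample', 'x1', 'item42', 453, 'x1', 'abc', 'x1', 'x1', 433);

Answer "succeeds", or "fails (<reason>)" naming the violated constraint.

succeeds

NOT NULL columns: barcode is supplied; email is supplied; format is supplied; shelf is supplied; subject is supplied.
CHECK constraints: 'abc' satisfies (format <> '').
No constraint is violated.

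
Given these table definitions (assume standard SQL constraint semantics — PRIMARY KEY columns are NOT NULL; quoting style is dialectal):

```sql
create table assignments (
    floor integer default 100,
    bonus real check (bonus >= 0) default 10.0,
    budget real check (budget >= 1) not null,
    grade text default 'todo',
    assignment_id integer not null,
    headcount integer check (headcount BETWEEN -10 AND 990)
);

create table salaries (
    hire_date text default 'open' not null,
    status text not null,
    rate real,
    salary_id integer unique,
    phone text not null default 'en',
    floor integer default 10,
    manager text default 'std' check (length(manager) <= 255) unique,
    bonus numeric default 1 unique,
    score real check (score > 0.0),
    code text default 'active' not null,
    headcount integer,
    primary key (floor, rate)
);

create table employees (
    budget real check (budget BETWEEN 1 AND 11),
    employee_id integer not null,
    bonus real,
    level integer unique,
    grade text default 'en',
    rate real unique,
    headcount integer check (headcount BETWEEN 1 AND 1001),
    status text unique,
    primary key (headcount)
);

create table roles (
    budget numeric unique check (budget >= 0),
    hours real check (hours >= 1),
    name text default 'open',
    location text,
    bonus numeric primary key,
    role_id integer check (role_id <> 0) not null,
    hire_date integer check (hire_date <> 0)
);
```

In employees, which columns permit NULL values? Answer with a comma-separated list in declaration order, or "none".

- budget: CHECK does not forbid NULL (a CHECK constraint passes when its expression is NULL) → nullable.
- employee_id: declared NOT NULL → not nullable.
- bonus: no NOT NULL constraint applies → nullable.
- level: UNIQUE does not imply NOT NULL → nullable.
- grade: DEFAULT only fills an omitted column; an explicit NULL is still allowed → nullable.
- rate: UNIQUE does not imply NOT NULL → nullable.
- headcount: part of the PRIMARY KEY, which implies NOT NULL → not nullable.
- status: UNIQUE does not imply NOT NULL → nullable.

budget, bonus, level, grade, rate, status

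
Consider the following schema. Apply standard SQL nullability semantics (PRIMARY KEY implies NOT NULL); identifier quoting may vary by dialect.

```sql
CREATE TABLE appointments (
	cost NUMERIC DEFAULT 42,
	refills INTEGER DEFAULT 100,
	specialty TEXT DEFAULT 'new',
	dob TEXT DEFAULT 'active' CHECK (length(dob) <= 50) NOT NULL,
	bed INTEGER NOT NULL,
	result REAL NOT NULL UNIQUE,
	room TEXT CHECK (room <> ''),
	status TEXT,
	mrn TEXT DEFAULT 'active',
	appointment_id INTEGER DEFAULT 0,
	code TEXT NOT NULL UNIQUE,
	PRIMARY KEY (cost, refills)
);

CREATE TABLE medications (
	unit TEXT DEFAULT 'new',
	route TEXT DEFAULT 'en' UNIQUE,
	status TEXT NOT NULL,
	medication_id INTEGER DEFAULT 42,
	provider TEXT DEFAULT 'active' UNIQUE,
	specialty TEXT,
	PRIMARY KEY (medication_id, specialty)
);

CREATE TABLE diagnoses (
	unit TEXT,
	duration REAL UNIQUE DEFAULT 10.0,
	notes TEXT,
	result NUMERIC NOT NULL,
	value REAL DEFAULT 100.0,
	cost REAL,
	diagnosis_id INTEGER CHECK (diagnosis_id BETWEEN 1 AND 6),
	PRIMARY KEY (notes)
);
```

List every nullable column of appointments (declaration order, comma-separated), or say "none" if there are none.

specialty, room, status, mrn, appointment_id

- cost: part of the PRIMARY KEY, which implies NOT NULL → not nullable.
- refills: part of the PRIMARY KEY, which implies NOT NULL → not nullable.
- specialty: DEFAULT only fills an omitted column; an explicit NULL is still allowed → nullable.
- dob: declared NOT NULL → not nullable.
- bed: declared NOT NULL → not nullable.
- result: declared NOT NULL → not nullable.
- room: CHECK does not forbid NULL (a CHECK constraint passes when its expression is NULL) → nullable.
- status: no NOT NULL constraint applies → nullable.
- mrn: DEFAULT only fills an omitted column; an explicit NULL is still allowed → nullable.
- appointment_id: DEFAULT only fills an omitted column; an explicit NULL is still allowed → nullable.
- code: declared NOT NULL → not nullable.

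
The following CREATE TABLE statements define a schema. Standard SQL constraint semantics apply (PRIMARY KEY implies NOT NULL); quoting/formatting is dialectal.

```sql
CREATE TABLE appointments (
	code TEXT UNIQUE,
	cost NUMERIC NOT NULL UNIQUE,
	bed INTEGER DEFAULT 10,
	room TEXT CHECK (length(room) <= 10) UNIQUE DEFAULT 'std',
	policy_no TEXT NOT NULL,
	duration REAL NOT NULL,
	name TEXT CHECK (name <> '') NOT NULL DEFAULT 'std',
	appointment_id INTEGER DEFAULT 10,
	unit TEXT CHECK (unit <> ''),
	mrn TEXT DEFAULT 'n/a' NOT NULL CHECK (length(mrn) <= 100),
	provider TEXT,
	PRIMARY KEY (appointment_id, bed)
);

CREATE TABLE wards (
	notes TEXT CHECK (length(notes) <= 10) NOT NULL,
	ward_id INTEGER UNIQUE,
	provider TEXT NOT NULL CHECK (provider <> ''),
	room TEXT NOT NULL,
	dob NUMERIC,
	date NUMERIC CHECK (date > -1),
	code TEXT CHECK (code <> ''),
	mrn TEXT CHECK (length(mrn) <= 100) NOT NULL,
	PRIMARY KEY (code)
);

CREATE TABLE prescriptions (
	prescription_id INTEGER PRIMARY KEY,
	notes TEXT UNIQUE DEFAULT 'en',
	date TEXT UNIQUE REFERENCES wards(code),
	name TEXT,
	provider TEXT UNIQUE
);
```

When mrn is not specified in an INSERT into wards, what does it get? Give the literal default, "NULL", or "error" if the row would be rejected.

mrn has no DEFAULT clause.
Omitting it would insert NULL, but it is declared NOT NULL, so the INSERT fails.

error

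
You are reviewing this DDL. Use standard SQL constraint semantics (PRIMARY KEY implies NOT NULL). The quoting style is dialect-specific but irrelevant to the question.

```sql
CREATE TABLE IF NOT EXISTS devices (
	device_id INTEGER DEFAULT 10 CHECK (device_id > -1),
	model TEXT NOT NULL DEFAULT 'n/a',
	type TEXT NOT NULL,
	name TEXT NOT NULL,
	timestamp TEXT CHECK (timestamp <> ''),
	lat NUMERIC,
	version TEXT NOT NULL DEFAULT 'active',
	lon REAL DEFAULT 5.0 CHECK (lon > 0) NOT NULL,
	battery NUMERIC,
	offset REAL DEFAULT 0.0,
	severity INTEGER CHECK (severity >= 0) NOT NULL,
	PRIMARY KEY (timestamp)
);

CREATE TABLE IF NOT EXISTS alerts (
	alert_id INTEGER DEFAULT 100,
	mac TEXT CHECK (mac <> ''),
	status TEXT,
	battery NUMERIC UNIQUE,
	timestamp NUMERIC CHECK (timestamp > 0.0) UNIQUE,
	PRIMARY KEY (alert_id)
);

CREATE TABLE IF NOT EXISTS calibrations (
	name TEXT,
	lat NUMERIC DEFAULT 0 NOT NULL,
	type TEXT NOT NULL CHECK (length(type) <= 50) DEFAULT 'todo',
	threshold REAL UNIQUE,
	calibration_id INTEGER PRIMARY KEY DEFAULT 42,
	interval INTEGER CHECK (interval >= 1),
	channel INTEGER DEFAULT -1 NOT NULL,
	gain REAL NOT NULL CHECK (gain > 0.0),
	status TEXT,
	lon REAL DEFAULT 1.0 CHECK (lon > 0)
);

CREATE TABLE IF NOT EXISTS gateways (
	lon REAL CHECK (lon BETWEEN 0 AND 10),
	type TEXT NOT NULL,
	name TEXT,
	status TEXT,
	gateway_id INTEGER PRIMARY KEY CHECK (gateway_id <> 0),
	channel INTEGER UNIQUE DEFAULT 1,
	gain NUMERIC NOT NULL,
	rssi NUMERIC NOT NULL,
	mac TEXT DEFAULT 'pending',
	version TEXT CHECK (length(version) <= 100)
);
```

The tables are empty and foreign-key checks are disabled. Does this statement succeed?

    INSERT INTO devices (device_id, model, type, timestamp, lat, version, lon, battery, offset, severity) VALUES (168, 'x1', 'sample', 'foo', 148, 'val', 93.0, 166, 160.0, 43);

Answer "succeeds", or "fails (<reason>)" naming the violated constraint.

name is omitted from the column list and has no DEFAULT, so it would receive NULL.
But name is declared NOT NULL.

fails (NOT NULL on name)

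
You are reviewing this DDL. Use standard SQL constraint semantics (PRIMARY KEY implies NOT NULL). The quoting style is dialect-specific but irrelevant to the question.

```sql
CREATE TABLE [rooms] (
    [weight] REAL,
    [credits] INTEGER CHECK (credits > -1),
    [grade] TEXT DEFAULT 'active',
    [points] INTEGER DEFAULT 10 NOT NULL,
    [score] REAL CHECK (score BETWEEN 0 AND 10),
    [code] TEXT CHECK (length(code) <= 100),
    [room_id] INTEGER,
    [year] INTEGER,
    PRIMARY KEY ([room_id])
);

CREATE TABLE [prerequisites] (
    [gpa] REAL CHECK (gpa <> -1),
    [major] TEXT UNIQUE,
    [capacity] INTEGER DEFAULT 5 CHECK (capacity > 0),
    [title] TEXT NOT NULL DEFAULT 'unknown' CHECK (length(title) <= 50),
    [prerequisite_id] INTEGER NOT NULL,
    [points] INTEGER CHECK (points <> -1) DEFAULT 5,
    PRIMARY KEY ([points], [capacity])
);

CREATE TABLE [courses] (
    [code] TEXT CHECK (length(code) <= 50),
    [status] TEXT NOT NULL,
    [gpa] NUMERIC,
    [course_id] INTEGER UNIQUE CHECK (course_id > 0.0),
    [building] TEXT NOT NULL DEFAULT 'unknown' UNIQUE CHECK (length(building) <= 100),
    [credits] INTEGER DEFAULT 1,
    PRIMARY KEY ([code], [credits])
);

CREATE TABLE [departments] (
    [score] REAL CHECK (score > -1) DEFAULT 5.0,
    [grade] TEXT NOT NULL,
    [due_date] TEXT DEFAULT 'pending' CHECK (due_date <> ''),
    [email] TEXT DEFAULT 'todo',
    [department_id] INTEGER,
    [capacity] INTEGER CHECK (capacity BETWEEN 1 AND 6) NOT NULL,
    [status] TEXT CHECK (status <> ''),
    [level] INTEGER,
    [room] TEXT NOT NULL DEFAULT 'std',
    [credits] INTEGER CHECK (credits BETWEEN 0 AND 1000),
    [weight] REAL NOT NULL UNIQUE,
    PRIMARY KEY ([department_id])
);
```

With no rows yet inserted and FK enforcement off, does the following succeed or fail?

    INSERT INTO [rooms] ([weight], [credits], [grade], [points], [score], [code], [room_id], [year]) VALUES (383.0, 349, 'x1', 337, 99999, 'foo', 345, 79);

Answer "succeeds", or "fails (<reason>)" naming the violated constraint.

fails (CHECK on score)

The value 99999 for score violates CHECK (score BETWEEN 0 AND 10).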